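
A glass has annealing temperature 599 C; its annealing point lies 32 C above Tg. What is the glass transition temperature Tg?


Rearrange T_anneal = Tg + offset for Tg:
  Tg = T_anneal - offset = 599 - 32 = 567 C

567 C


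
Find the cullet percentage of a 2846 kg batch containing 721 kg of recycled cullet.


Cullet ratio = (cullet mass / total batch mass) * 100
  Ratio = 721 / 2846 * 100 = 25.33%

25.33%


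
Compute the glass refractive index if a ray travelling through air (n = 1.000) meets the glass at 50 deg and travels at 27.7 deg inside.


Apply Snell's law: n1 * sin(theta1) = n2 * sin(theta2)
  n2 = n1 * sin(theta1) / sin(theta2)
  sin(50) = 0.766044
  sin(27.7) = 0.464842
  n2 = 1.000 * 0.766044 / 0.464842 = 1.648

1.648


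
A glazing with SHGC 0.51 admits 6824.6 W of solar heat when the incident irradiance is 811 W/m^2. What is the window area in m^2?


Rearrange Q = Area * SHGC * Irradiance:
  Area = Q / (SHGC * Irradiance)
  Area = 6824.6 / (0.51 * 811) = 16.5 m^2

16.5 m^2


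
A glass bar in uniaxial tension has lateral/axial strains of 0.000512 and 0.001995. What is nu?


Poisson's ratio: nu = lateral strain / axial strain
  nu = 0.000512 / 0.001995 = 0.2566

0.2566


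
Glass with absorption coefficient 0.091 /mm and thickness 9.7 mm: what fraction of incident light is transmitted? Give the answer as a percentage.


Beer-Lambert law: T = exp(-alpha * thickness)
  exponent = -0.091 * 9.7 = -0.8827
  T = exp(-0.8827) = 0.4137
  Percentage = 0.4137 * 100 = 41.37%

41.37%


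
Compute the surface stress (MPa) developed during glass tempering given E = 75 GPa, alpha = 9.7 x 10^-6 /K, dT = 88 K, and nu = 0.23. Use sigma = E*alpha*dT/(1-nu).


Tempering stress: sigma = E * alpha * dT / (1 - nu)
  E (MPa) = 75 * 1000 = 75000
  Numerator = 75000 * (9.7 x 10^-6) * 88 = 64.02
  Denominator = 1 - 0.23 = 0.77
  sigma = 64.02 / 0.77 = 83.1 MPa

83.1 MPa


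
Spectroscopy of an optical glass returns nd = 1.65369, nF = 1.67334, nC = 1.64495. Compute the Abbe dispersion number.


Abbe number formula: Vd = (nd - 1) / (nF - nC)
  nd - 1 = 1.65369 - 1 = 0.65369
  nF - nC = 1.67334 - 1.64495 = 0.02839
  Vd = 0.65369 / 0.02839 = 23.03

23.03


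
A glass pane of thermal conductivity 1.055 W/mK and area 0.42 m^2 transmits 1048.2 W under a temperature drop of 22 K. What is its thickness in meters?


Fourier's law: t = k * A * dT / Q
  t = 1.055 * 0.42 * 22 / 1048.2
  t = 9.7482 / 1048.2 = 0.0093 m

0.0093 m


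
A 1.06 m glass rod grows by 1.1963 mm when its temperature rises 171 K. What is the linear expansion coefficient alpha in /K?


Rearrange dL = alpha * L0 * dT for alpha:
  alpha = dL / (L0 * dT)
  alpha = (1.1963 / 1000) / (1.06 * 171) = 0.0000066 /K = 6.6 x 10^-6 /K

6.6 x 10^-6 /K


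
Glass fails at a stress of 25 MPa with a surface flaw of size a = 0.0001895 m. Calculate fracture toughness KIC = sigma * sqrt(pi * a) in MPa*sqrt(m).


Fracture toughness: KIC = sigma * sqrt(pi * a)
  pi * a = pi * 0.0001895 = 0.000595332
  sqrt(pi * a) = 0.024399
  KIC = 25 * 0.024399 = 0.61 MPa*sqrt(m)

0.61 MPa*sqrt(m)


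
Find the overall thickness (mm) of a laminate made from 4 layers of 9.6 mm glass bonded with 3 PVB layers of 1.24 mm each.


Total thickness = glass contribution + PVB contribution
  Glass: 4 * 9.6 = 38.4 mm
  PVB: 3 * 1.24 = 3.72 mm
  Total = 38.4 + 3.72 = 42.12 mm

42.12 mm


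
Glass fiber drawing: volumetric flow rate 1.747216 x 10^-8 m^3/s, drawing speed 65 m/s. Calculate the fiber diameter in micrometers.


Cross-sectional area from continuity:
  A = Q / v = 1.747216 x 10^-8 / 65 = 2.688025 x 10^-10 m^2
Diameter from circular cross-section:
  d = sqrt(4A / pi) * 10^6 (m -> um)
  d = sqrt(4 * 2.688025 x 10^-10 / pi) * 10^6 = 18.5 um

18.5 um


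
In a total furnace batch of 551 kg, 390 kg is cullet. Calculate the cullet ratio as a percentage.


Cullet ratio = (cullet mass / total batch mass) * 100
  Ratio = 390 / 551 * 100 = 70.78%

70.78%


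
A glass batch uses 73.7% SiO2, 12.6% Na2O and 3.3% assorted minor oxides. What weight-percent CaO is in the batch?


Pieces sum to 100%:
  CaO = 100 - (SiO2 + Na2O + others)
  CaO = 100 - (73.7 + 12.6 + 3.3) = 10.4%

10.4%


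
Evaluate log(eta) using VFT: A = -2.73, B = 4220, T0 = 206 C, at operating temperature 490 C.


VFT equation: log(eta) = A + B / (T - T0)
  T - T0 = 490 - 206 = 284
  B / (T - T0) = 4220 / 284 = 14.859
  log(eta) = -2.73 + 14.859 = 12.129

12.129


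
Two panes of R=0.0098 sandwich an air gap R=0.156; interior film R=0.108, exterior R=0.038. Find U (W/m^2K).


Total thermal resistance (series):
  R_total = R_in + R_glass + R_air + R_glass + R_out
  R_total = 0.108 + 0.0098 + 0.156 + 0.0098 + 0.038 = 0.3216 m^2K/W
U-value = 1 / R_total = 1 / 0.3216 = 3.109 W/m^2K

3.109 W/m^2K


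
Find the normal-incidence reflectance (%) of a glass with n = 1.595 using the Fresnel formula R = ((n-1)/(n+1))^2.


Fresnel reflectance at normal incidence:
  R = ((n - 1)/(n + 1))^2
  (n - 1)/(n + 1) = (1.595 - 1)/(1.595 + 1) = 0.229287
  R = 0.229287^2 = 0.0525725
  R(%) = 0.0525725 * 100 = 5.257%

5.257%


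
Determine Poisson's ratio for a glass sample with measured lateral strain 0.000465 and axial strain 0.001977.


Poisson's ratio: nu = lateral strain / axial strain
  nu = 0.000465 / 0.001977 = 0.2352

0.2352


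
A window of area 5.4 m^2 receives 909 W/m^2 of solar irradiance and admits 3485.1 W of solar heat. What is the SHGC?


Rearrange Q = Area * SHGC * Irradiance:
  SHGC = Q / (Area * Irradiance)
  SHGC = 3485.1 / (5.4 * 909) = 0.71

0.71


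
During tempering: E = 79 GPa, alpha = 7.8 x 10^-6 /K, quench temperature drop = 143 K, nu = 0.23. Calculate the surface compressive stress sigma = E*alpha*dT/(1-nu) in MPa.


Tempering stress: sigma = E * alpha * dT / (1 - nu)
  E (MPa) = 79 * 1000 = 79000
  Numerator = 79000 * (7.8 x 10^-6) * 143 = 88.1166
  Denominator = 1 - 0.23 = 0.77
  sigma = 88.1166 / 0.77 = 114.4 MPa

114.4 MPa


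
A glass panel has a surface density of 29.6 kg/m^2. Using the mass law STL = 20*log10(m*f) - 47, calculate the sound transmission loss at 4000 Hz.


Mass law: STL = 20 * log10(m * f) - 47
  m * f = 29.6 * 4000 = 118400
  log10(118400) = 5.07335
  STL = 20 * 5.07335 - 47 = 101.467 - 47 = 54.5 dB

54.5 dB


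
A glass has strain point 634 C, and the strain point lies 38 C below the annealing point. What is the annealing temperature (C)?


T_anneal = T_strain + gap:
  T_anneal = 634 + 38 = 672 C

672 C


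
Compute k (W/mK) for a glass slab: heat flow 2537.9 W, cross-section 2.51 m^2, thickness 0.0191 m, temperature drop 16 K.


Fourier's law rearranged: k = Q * t / (A * dT)
  Numerator = 2537.9 * 0.0191 = 48.47389
  Denominator = 2.51 * 16 = 40.16
  k = 48.47389 / 40.16 = 1.207 W/mK

1.207 W/mK


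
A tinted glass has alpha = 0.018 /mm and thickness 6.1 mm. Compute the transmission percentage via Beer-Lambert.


Beer-Lambert law: T = exp(-alpha * thickness)
  exponent = -0.018 * 6.1 = -0.1098
  T = exp(-0.1098) = 0.896
  Percentage = 0.896 * 100 = 89.6%

89.6%


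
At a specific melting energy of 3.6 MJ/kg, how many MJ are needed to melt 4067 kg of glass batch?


Total energy = mass * specific energy
  E = 4067 * 3.6 = 14641.2 MJ

14641.2 MJ


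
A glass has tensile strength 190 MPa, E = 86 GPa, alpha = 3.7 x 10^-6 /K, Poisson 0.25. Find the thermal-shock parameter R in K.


Thermal shock resistance: R = sigma * (1 - nu) / (E * alpha)
  Numerator = 190 * (1 - 0.25) = 142.5
  Denominator = 86 * 1000 * (3.7 x 10^-6) = 0.3182
  R = 142.5 / 0.3182 = 447.8 K

447.8 K


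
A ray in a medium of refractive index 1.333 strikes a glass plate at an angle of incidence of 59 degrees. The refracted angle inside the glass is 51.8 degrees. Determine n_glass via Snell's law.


Apply Snell's law: n1 * sin(theta1) = n2 * sin(theta2)
  n2 = n1 * sin(theta1) / sin(theta2)
  sin(59) = 0.857167
  sin(51.8) = 0.785857
  n2 = 1.333 * 0.857167 / 0.785857 = 1.454

1.454


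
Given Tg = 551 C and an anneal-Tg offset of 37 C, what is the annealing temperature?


The annealing temperature is Tg plus the offset:
  T_anneal = 551 + 37 = 588 C

588 C


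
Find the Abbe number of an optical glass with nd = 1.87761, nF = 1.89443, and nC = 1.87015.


Abbe number formula: Vd = (nd - 1) / (nF - nC)
  nd - 1 = 1.87761 - 1 = 0.87761
  nF - nC = 1.89443 - 1.87015 = 0.02428
  Vd = 0.87761 / 0.02428 = 36.15

36.15


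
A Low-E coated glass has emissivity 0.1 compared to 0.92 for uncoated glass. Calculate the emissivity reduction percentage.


Percentage reduction = (1 - coated/uncoated) * 100
  Ratio = 0.1 / 0.92 = 0.1087
  Reduction = (1 - 0.1087) * 100 = 89.1%

89.1%


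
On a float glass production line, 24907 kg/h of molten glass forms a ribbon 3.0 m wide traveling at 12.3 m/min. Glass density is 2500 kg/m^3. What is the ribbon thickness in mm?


Ribbon cross-section from mass balance:
  Volume rate = throughput / density = 24907 / 2500 = 9.9628 m^3/h
  thickness = volume rate / (speed * 60 * width), i.e.
  thickness = throughput / (60 * speed * width * density) * 1000
  thickness = 24907 / (60 * 12.3 * 3.0 * 2500) * 1000 = 4.5 mm

4.5 mm


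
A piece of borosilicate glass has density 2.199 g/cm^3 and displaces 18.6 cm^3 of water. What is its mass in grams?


Rearrange rho = m / V:
  m = rho * V
  m = 2.199 * 18.6 = 40.901 g

40.901 g


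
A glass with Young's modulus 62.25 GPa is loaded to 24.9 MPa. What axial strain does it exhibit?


Rearrange E = sigma / epsilon:
  epsilon = sigma / E
  E (MPa) = 62.25 * 1000 = 62250
  epsilon = 24.9 / 62250 = 0.0004

0.0004


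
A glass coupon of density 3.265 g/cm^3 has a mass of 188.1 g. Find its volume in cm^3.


Rearrange rho = m / V:
  V = m / rho
  V = 188.1 / 3.265 = 57.611 cm^3

57.611 cm^3


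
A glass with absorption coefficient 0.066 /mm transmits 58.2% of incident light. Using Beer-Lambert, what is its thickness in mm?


Rearrange T = exp(-alpha * thickness):
  thickness = -ln(T) / alpha
  T = 58.2/100 = 0.582
  ln(T) = -0.54128
  -ln(T) = 0.54128
  thickness = 0.54128 / 0.066 = 8.2 mm

8.2 mm


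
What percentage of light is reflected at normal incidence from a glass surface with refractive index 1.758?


Fresnel reflectance at normal incidence:
  R = ((n - 1)/(n + 1))^2
  (n - 1)/(n + 1) = (1.758 - 1)/(1.758 + 1) = 0.274837
  R = 0.274837^2 = 0.0755354
  R(%) = 0.0755354 * 100 = 7.554%

7.554%


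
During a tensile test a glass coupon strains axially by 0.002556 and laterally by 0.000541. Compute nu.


Poisson's ratio: nu = lateral strain / axial strain
  nu = 0.000541 / 0.002556 = 0.2117

0.2117


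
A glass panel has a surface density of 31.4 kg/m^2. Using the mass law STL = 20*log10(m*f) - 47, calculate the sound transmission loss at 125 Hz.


Mass law: STL = 20 * log10(m * f) - 47
  m * f = 31.4 * 125 = 3925
  log10(3925) = 3.59384
  STL = 20 * 3.59384 - 47 = 71.8768 - 47 = 24.9 dB

24.9 dB


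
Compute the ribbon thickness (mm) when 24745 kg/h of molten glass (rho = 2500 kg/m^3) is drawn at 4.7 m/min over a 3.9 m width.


Ribbon cross-section from mass balance:
  Volume rate = throughput / density = 24745 / 2500 = 9.898 m^3/h
  thickness = volume rate / (speed * 60 * width), i.e.
  thickness = throughput / (60 * speed * width * density) * 1000
  thickness = 24745 / (60 * 4.7 * 3.9 * 2500) * 1000 = 9.0 mm

9.0 mm


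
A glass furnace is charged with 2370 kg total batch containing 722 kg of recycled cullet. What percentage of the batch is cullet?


Cullet ratio = (cullet mass / total batch mass) * 100
  Ratio = 722 / 2370 * 100 = 30.46%

30.46%


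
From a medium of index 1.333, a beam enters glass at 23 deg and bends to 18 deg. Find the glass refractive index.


Apply Snell's law: n1 * sin(theta1) = n2 * sin(theta2)
  n2 = n1 * sin(theta1) / sin(theta2)
  sin(23) = 0.390731
  sin(18) = 0.309017
  n2 = 1.333 * 0.390731 / 0.309017 = 1.6855

1.6855


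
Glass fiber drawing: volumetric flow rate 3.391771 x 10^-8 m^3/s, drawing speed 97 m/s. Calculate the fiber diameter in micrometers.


Cross-sectional area from continuity:
  A = Q / v = 3.391771 x 10^-8 / 97 = 3.496671 x 10^-10 m^2
Diameter from circular cross-section:
  d = sqrt(4A / pi) * 10^6 (m -> um)
  d = sqrt(4 * 3.496671 x 10^-10 / pi) * 10^6 = 21.1 um

21.1 um


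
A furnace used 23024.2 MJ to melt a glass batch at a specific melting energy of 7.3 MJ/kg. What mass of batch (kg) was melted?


Rearrange E = m * s for m:
  m = E / s
  m = 23024.2 / 7.3 = 3154.0 kg

3154.0 kg


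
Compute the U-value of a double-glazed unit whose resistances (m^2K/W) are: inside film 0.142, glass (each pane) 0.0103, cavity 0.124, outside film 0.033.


Total thermal resistance (series):
  R_total = R_in + R_glass + R_air + R_glass + R_out
  R_total = 0.142 + 0.0103 + 0.124 + 0.0103 + 0.033 = 0.3196 m^2K/W
U-value = 1 / R_total = 1 / 0.3196 = 3.129 W/m^2K

3.129 W/m^2K


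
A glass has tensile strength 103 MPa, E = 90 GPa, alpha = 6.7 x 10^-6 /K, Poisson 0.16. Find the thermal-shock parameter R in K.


Thermal shock resistance: R = sigma * (1 - nu) / (E * alpha)
  Numerator = 103 * (1 - 0.16) = 86.52
  Denominator = 90 * 1000 * (6.7 x 10^-6) = 0.603
  R = 86.52 / 0.603 = 143.5 K

143.5 K


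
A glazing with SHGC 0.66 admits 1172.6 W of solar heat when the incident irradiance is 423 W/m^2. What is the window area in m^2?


Rearrange Q = Area * SHGC * Irradiance:
  Area = Q / (SHGC * Irradiance)
  Area = 1172.6 / (0.66 * 423) = 4.2 m^2

4.2 m^2


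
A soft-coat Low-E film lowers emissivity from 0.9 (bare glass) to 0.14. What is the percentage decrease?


Percentage reduction = (1 - coated/uncoated) * 100
  Ratio = 0.14 / 0.9 = 0.1556
  Reduction = (1 - 0.1556) * 100 = 84.4%

84.4%


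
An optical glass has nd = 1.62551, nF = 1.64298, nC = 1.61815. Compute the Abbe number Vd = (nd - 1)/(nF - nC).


Abbe number formula: Vd = (nd - 1) / (nF - nC)
  nd - 1 = 1.62551 - 1 = 0.62551
  nF - nC = 1.64298 - 1.61815 = 0.02483
  Vd = 0.62551 / 0.02483 = 25.19

25.19


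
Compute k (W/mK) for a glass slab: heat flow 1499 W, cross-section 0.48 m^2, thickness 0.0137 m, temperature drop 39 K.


Fourier's law rearranged: k = Q * t / (A * dT)
  Numerator = 1499 * 0.0137 = 20.5363
  Denominator = 0.48 * 39 = 18.72
  k = 20.5363 / 18.72 = 1.097 W/mK

1.097 W/mK


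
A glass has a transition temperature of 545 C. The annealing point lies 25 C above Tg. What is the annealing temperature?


The annealing temperature is Tg plus the offset:
  T_anneal = 545 + 25 = 570 C

570 C


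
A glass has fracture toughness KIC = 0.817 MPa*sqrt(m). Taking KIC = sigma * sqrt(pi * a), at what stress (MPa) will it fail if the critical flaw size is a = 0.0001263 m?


Rearrange KIC = sigma * sqrt(pi * a):
  sigma = KIC / sqrt(pi * a)
  sqrt(pi * 0.0001263) = 0.019919
  sigma = 0.817 / 0.019919 = 41.02 MPa

41.02 MPa


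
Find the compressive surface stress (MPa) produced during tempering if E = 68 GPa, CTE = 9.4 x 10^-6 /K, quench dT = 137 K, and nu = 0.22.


Tempering stress: sigma = E * alpha * dT / (1 - nu)
  E (MPa) = 68 * 1000 = 68000
  Numerator = 68000 * (9.4 x 10^-6) * 137 = 87.5704
  Denominator = 1 - 0.22 = 0.78
  sigma = 87.5704 / 0.78 = 112.3 MPa

112.3 MPa


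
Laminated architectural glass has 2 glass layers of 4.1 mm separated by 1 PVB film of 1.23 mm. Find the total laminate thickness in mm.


Total thickness = glass contribution + PVB contribution
  Glass: 2 * 4.1 = 8.2 mm
  PVB: 1 * 1.23 = 1.23 mm
  Total = 8.2 + 1.23 = 9.43 mm

9.43 mm


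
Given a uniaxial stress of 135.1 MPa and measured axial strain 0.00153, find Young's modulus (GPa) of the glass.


Young's modulus: E = stress / strain
  E = 135.1 MPa / 0.00153 = 88300.65 MPa
Convert to GPa: 88300.65 / 1000 = 88.3 GPa

88.3 GPa


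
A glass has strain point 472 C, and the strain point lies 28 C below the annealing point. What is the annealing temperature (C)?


T_anneal = T_strain + gap:
  T_anneal = 472 + 28 = 500 C

500 C


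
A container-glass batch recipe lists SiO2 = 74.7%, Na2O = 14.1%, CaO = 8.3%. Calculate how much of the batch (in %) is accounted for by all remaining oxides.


Sum the three major oxides:
  SiO2 + Na2O + CaO = 74.7 + 14.1 + 8.3 = 97.1%
Subtract from 100%:
  Others = 100 - 97.1 = 2.9%

2.9%


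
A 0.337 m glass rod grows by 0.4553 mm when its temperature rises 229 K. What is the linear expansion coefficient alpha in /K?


Rearrange dL = alpha * L0 * dT for alpha:
  alpha = dL / (L0 * dT)
  alpha = (0.4553 / 1000) / (0.337 * 229) = 0.0000059 /K = 5.9 x 10^-6 /K

5.9 x 10^-6 /K


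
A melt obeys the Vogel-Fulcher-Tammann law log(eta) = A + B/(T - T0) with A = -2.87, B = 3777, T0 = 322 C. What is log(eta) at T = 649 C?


VFT equation: log(eta) = A + B / (T - T0)
  T - T0 = 649 - 322 = 327
  B / (T - T0) = 3777 / 327 = 11.55
  log(eta) = -2.87 + 11.55 = 8.68

8.68


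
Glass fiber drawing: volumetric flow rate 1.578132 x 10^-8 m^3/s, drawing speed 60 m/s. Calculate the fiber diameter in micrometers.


Cross-sectional area from continuity:
  A = Q / v = 1.578132 x 10^-8 / 60 = 2.63022 x 10^-10 m^2
Diameter from circular cross-section:
  d = sqrt(4A / pi) * 10^6 (m -> um)
  d = sqrt(4 * 2.63022 x 10^-10 / pi) * 10^6 = 18.3 um

18.3 um


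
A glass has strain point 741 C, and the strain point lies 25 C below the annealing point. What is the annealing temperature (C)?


T_anneal = T_strain + gap:
  T_anneal = 741 + 25 = 766 C

766 C


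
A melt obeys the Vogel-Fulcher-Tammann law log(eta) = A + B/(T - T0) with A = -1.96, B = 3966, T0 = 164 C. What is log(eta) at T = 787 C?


VFT equation: log(eta) = A + B / (T - T0)
  T - T0 = 787 - 164 = 623
  B / (T - T0) = 3966 / 623 = 6.366
  log(eta) = -1.96 + 6.366 = 4.406

4.406


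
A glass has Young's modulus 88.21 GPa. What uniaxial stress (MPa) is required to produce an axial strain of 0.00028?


Rearrange E = sigma / epsilon:
  sigma = E * epsilon
  E (MPa) = 88.21 * 1000 = 88210
  sigma = 88210 * 0.00028 = 24.7 MPa

24.7 MPa


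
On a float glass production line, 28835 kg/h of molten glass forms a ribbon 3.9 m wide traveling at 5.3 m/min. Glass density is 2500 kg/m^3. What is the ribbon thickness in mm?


Ribbon cross-section from mass balance:
  Volume rate = throughput / density = 28835 / 2500 = 11.534 m^3/h
  thickness = volume rate / (speed * 60 * width), i.e.
  thickness = throughput / (60 * speed * width * density) * 1000
  thickness = 28835 / (60 * 5.3 * 3.9 * 2500) * 1000 = 9.3 mm

9.3 mm


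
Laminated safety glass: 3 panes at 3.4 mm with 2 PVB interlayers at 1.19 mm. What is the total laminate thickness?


Total thickness = glass contribution + PVB contribution
  Glass: 3 * 3.4 = 10.2 mm
  PVB: 2 * 1.19 = 2.38 mm
  Total = 10.2 + 2.38 = 12.58 mm

12.58 mm


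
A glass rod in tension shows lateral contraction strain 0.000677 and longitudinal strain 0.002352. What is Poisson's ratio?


Poisson's ratio: nu = lateral strain / axial strain
  nu = 0.000677 / 0.002352 = 0.2878

0.2878


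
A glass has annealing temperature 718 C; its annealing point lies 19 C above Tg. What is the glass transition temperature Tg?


Rearrange T_anneal = Tg + offset for Tg:
  Tg = T_anneal - offset = 718 - 19 = 699 C

699 C


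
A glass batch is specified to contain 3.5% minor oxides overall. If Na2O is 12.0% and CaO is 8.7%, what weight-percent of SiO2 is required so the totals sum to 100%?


Known pieces sum to 100%:
  SiO2 = 100 - (others + Na2O + CaO)
  SiO2 = 100 - (3.5 + 12.0 + 8.7) = 75.8%

75.8%


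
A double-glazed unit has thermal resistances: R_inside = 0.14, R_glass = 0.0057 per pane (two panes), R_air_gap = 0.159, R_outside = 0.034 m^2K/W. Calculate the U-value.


Total thermal resistance (series):
  R_total = R_in + R_glass + R_air + R_glass + R_out
  R_total = 0.14 + 0.0057 + 0.159 + 0.0057 + 0.034 = 0.3444 m^2K/W
U-value = 1 / R_total = 1 / 0.3444 = 2.904 W/m^2K

2.904 W/m^2K


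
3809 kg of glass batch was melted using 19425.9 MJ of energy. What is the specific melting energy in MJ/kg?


Rearrange E = m * s for s:
  s = E / m
  s = 19425.9 / 3809 = 5.1 MJ/kg

5.1 MJ/kg


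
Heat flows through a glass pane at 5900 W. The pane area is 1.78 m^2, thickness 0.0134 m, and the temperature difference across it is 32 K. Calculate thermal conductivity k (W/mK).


Fourier's law rearranged: k = Q * t / (A * dT)
  Numerator = 5900 * 0.0134 = 79.06
  Denominator = 1.78 * 32 = 56.96
  k = 79.06 / 56.96 = 1.388 W/mK

1.388 W/mK


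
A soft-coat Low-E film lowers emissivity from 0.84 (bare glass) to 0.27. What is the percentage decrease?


Percentage reduction = (1 - coated/uncoated) * 100
  Ratio = 0.27 / 0.84 = 0.3214
  Reduction = (1 - 0.3214) * 100 = 67.9%

67.9%


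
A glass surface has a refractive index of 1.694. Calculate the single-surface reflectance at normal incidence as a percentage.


Fresnel reflectance at normal incidence:
  R = ((n - 1)/(n + 1))^2
  (n - 1)/(n + 1) = (1.694 - 1)/(1.694 + 1) = 0.25761
  R = 0.25761^2 = 0.0663629
  R(%) = 0.0663629 * 100 = 6.636%

6.636%


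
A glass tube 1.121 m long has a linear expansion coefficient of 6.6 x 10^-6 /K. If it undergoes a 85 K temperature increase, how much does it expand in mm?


Thermal expansion formula: dL = alpha * L0 * dT
  dL = (6.6 x 10^-6) * 1.121 * 85 = 0.00062888 m
Convert to mm: 0.00062888 * 1000 = 0.6289 mm

0.6289 mm


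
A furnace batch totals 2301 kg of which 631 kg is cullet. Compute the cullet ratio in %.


Cullet ratio = (cullet mass / total batch mass) * 100
  Ratio = 631 / 2301 * 100 = 27.42%

27.42%


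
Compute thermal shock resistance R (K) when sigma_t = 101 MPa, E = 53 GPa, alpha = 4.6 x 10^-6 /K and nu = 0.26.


Thermal shock resistance: R = sigma * (1 - nu) / (E * alpha)
  Numerator = 101 * (1 - 0.26) = 74.74
  Denominator = 53 * 1000 * (4.6 x 10^-6) = 0.2438
  R = 74.74 / 0.2438 = 306.6 K

306.6 K


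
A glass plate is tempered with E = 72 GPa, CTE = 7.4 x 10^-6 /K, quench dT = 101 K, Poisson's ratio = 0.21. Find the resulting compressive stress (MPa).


Tempering stress: sigma = E * alpha * dT / (1 - nu)
  E (MPa) = 72 * 1000 = 72000
  Numerator = 72000 * (7.4 x 10^-6) * 101 = 53.8128
  Denominator = 1 - 0.21 = 0.79
  sigma = 53.8128 / 0.79 = 68.1 MPa

68.1 MPa


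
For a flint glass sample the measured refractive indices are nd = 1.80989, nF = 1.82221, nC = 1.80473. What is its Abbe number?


Abbe number formula: Vd = (nd - 1) / (nF - nC)
  nd - 1 = 1.80989 - 1 = 0.80989
  nF - nC = 1.82221 - 1.80473 = 0.01748
  Vd = 0.80989 / 0.01748 = 46.33

46.33


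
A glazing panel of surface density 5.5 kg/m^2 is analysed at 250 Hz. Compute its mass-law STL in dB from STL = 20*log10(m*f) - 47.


Mass law: STL = 20 * log10(m * f) - 47
  m * f = 5.5 * 250 = 1375
  log10(1375) = 3.1383
  STL = 20 * 3.1383 - 47 = 62.766 - 47 = 15.8 dB

15.8 dB


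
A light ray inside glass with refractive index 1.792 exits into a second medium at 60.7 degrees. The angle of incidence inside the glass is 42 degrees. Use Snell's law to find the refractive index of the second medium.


Apply Snell's law: n1 * sin(theta1) = n2 * sin(theta2)
  n2 = n1 * sin(theta1) / sin(theta2)
  sin(42) = 0.669131
  sin(60.7) = 0.872069
  n2 = 1.792 * 0.669131 / 0.872069 = 1.375

1.375


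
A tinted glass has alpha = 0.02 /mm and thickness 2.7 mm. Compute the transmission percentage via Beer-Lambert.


Beer-Lambert law: T = exp(-alpha * thickness)
  exponent = -0.02 * 2.7 = -0.054
  T = exp(-0.054) = 0.9474
  Percentage = 0.9474 * 100 = 94.74%

94.74%


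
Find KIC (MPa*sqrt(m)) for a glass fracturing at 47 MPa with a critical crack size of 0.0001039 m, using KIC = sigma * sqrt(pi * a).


Fracture toughness: KIC = sigma * sqrt(pi * a)
  pi * a = pi * 0.0001039 = 0.000326411
  sqrt(pi * a) = 0.018067
  KIC = 47 * 0.018067 = 0.849 MPa*sqrt(m)

0.849 MPa*sqrt(m)


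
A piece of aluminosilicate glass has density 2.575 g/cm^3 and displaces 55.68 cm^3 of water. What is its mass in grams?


Rearrange rho = m / V:
  m = rho * V
  m = 2.575 * 55.68 = 143.376 g

143.376 g


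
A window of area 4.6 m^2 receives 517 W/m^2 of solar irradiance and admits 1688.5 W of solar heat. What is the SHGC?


Rearrange Q = Area * SHGC * Irradiance:
  SHGC = Q / (Area * Irradiance)
  SHGC = 1688.5 / (4.6 * 517) = 0.71

0.71


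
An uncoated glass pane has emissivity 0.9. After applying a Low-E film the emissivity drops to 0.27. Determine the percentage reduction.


Percentage reduction = (1 - coated/uncoated) * 100
  Ratio = 0.27 / 0.9 = 0.3
  Reduction = (1 - 0.3) * 100 = 70.0%

70.0%


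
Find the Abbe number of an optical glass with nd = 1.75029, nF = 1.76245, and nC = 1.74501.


Abbe number formula: Vd = (nd - 1) / (nF - nC)
  nd - 1 = 1.75029 - 1 = 0.75029
  nF - nC = 1.76245 - 1.74501 = 0.01744
  Vd = 0.75029 / 0.01744 = 43.02

43.02


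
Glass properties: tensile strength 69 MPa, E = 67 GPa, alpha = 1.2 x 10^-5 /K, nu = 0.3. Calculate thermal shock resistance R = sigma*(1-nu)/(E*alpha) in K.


Thermal shock resistance: R = sigma * (1 - nu) / (E * alpha)
  Numerator = 69 * (1 - 0.3) = 48.3
  Denominator = 67 * 1000 * (1.2 x 10^-5) = 0.804
  R = 48.3 / 0.804 = 60.1 K

60.1 K


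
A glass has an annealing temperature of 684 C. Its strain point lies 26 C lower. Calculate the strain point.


Strain point = annealing point - difference:
  T_strain = 684 - 26 = 658 C

658 C


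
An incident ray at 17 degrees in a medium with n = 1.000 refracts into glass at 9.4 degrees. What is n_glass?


Apply Snell's law: n1 * sin(theta1) = n2 * sin(theta2)
  n2 = n1 * sin(theta1) / sin(theta2)
  sin(17) = 0.292372
  sin(9.4) = 0.163326
  n2 = 1.000 * 0.292372 / 0.163326 = 1.7901

1.7901


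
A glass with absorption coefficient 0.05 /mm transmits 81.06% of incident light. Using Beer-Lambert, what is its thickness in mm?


Rearrange T = exp(-alpha * thickness):
  thickness = -ln(T) / alpha
  T = 81.06/100 = 0.8106
  ln(T) = -0.20998
  -ln(T) = 0.20998
  thickness = 0.20998 / 0.05 = 4.2 mm

4.2 mm


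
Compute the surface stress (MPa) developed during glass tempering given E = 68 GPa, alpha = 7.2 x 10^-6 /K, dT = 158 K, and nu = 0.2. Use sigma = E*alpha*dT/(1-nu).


Tempering stress: sigma = E * alpha * dT / (1 - nu)
  E (MPa) = 68 * 1000 = 68000
  Numerator = 68000 * (7.2 x 10^-6) * 158 = 77.3568
  Denominator = 1 - 0.2 = 0.8
  sigma = 77.3568 / 0.8 = 96.7 MPa

96.7 MPa


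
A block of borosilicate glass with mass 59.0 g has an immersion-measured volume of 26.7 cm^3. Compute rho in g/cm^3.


Use the definition of density:
  rho = mass / volume
  rho = 59.0 / 26.7 = 2.21 g/cm^3

2.21 g/cm^3


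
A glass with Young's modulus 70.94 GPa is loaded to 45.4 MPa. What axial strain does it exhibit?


Rearrange E = sigma / epsilon:
  epsilon = sigma / E
  E (MPa) = 70.94 * 1000 = 70940
  epsilon = 45.4 / 70940 = 0.00064

0.00064


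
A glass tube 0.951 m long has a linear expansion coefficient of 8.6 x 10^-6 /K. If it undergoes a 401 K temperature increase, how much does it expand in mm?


Thermal expansion formula: dL = alpha * L0 * dT
  dL = (8.6 x 10^-6) * 0.951 * 401 = 0.00327962 m
Convert to mm: 0.00327962 * 1000 = 3.2796 mm

3.2796 mm


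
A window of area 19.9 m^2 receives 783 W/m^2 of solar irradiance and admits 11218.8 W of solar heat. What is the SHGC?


Rearrange Q = Area * SHGC * Irradiance:
  SHGC = Q / (Area * Irradiance)
  SHGC = 11218.8 / (19.9 * 783) = 0.72

0.72


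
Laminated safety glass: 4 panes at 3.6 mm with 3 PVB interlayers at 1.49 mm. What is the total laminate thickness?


Total thickness = glass contribution + PVB contribution
  Glass: 4 * 3.6 = 14.4 mm
  PVB: 3 * 1.49 = 4.47 mm
  Total = 14.4 + 4.47 = 18.87 mm

18.87 mm


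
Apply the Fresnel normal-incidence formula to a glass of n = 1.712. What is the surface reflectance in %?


Fresnel reflectance at normal incidence:
  R = ((n - 1)/(n + 1))^2
  (n - 1)/(n + 1) = (1.712 - 1)/(1.712 + 1) = 0.262537
  R = 0.262537^2 = 0.0689257
  R(%) = 0.0689257 * 100 = 6.893%

6.893%


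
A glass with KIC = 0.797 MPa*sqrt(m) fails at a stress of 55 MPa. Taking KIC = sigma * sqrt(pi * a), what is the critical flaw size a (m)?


Rearrange KIC = sigma * sqrt(pi * a):
  sqrt(pi * a) = KIC / sigma
  sqrt(pi * a) = 0.797 / 55 = 0.014491
  a = (KIC / sigma)^2 / pi
  a = 0.014491^2 / pi = 0.0000668 m

0.0000668 m


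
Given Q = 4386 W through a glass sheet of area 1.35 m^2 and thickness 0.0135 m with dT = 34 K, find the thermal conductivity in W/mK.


Fourier's law rearranged: k = Q * t / (A * dT)
  Numerator = 4386 * 0.0135 = 59.211
  Denominator = 1.35 * 34 = 45.9
  k = 59.211 / 45.9 = 1.29 W/mK

1.29 W/mK


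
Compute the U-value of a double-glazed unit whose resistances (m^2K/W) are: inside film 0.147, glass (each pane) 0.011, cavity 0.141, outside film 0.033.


Total thermal resistance (series):
  R_total = R_in + R_glass + R_air + R_glass + R_out
  R_total = 0.147 + 0.011 + 0.141 + 0.011 + 0.033 = 0.343 m^2K/W
U-value = 1 / R_total = 1 / 0.343 = 2.915 W/m^2K

2.915 W/m^2K


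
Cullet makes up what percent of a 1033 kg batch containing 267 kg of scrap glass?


Cullet ratio = (cullet mass / total batch mass) * 100
  Ratio = 267 / 1033 * 100 = 25.85%

25.85%


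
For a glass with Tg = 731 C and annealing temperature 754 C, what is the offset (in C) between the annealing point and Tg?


Offset = T_anneal - Tg:
  offset = 754 - 731 = 23 C

23 C


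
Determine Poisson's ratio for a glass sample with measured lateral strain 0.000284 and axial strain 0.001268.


Poisson's ratio: nu = lateral strain / axial strain
  nu = 0.000284 / 0.001268 = 0.224

0.224


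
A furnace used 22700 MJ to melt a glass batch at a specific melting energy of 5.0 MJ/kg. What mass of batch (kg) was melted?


Rearrange E = m * s for m:
  m = E / s
  m = 22700 / 5.0 = 4540.0 kg

4540.0 kg


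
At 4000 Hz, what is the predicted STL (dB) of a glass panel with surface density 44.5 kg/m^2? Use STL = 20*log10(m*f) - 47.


Mass law: STL = 20 * log10(m * f) - 47
  m * f = 44.5 * 4000 = 178000
  log10(178000) = 5.25042
  STL = 20 * 5.25042 - 47 = 105.0084 - 47 = 58.0 dB

58.0 dB


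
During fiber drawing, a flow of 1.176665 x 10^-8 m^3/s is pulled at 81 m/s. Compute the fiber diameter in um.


Cross-sectional area from continuity:
  A = Q / v = 1.176665 x 10^-8 / 81 = 1.452673 x 10^-10 m^2
Diameter from circular cross-section:
  d = sqrt(4A / pi) * 10^6 (m -> um)
  d = sqrt(4 * 1.452673 x 10^-10 / pi) * 10^6 = 13.6 um

13.6 um


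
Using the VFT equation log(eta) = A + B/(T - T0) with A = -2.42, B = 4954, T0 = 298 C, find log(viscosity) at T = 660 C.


VFT equation: log(eta) = A + B / (T - T0)
  T - T0 = 660 - 298 = 362
  B / (T - T0) = 4954 / 362 = 13.685
  log(eta) = -2.42 + 13.685 = 11.265

11.265


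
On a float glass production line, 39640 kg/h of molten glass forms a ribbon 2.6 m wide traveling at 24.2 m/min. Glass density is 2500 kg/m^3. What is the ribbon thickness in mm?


Ribbon cross-section from mass balance:
  Volume rate = throughput / density = 39640 / 2500 = 15.856 m^3/h
  thickness = volume rate / (speed * 60 * width), i.e.
  thickness = throughput / (60 * speed * width * density) * 1000
  thickness = 39640 / (60 * 24.2 * 2.6 * 2500) * 1000 = 4.2 mm

4.2 mm


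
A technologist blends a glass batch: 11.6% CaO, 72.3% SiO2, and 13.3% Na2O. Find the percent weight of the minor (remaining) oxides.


Sum the three major oxides:
  SiO2 + Na2O + CaO = 72.3 + 13.3 + 11.6 = 97.2%
Subtract from 100%:
  Others = 100 - 97.2 = 2.8%

2.8%


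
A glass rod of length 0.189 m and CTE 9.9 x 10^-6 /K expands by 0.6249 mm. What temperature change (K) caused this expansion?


Rearrange dL = alpha * L0 * dT for dT:
  dT = dL / (alpha * L0)
  dL (m) = 0.6249 / 1000 = 0.0006249
  dT = 0.0006249 / ((9.9 x 10^-6) * 0.189) = 334.0 K

334.0 K


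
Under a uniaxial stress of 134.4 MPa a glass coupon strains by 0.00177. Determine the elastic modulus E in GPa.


Young's modulus: E = stress / strain
  E = 134.4 MPa / 0.00177 = 75932.2 MPa
Convert to GPa: 75932.2 / 1000 = 75.93 GPa

75.93 GPa


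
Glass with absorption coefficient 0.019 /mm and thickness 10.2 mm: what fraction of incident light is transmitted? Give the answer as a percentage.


Beer-Lambert law: T = exp(-alpha * thickness)
  exponent = -0.019 * 10.2 = -0.1938
  T = exp(-0.1938) = 0.8238
  Percentage = 0.8238 * 100 = 82.38%

82.38%


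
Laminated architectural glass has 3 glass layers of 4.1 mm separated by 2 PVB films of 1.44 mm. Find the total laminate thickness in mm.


Total thickness = glass contribution + PVB contribution
  Glass: 3 * 4.1 = 12.3 mm
  PVB: 2 * 1.44 = 2.88 mm
  Total = 12.3 + 2.88 = 15.18 mm

15.18 mm


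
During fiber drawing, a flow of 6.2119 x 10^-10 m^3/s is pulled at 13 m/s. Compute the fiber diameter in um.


Cross-sectional area from continuity:
  A = Q / v = 6.2119 x 10^-10 / 13 = 4.778385 x 10^-11 m^2
Diameter from circular cross-section:
  d = sqrt(4A / pi) * 10^6 (m -> um)
  d = sqrt(4 * 4.778385 x 10^-11 / pi) * 10^6 = 7.8 um

7.8 um


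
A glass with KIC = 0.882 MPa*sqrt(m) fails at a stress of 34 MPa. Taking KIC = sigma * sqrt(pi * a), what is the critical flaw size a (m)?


Rearrange KIC = sigma * sqrt(pi * a):
  sqrt(pi * a) = KIC / sigma
  sqrt(pi * a) = 0.882 / 34 = 0.025941
  a = (KIC / sigma)^2 / pi
  a = 0.025941^2 / pi = 0.0002142 m

0.0002142 m


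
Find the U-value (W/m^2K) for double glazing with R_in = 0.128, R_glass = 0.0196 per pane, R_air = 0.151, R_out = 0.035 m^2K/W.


Total thermal resistance (series):
  R_total = R_in + R_glass + R_air + R_glass + R_out
  R_total = 0.128 + 0.0196 + 0.151 + 0.0196 + 0.035 = 0.3532 m^2K/W
U-value = 1 / R_total = 1 / 0.3532 = 2.831 W/m^2K

2.831 W/m^2K


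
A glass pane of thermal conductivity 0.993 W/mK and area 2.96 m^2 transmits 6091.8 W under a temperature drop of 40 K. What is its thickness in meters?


Fourier's law: t = k * A * dT / Q
  t = 0.993 * 2.96 * 40 / 6091.8
  t = 117.5712 / 6091.8 = 0.0193 m

0.0193 m


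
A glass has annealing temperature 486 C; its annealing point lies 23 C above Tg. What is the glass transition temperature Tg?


Rearrange T_anneal = Tg + offset for Tg:
  Tg = T_anneal - offset = 486 - 23 = 463 C

463 C


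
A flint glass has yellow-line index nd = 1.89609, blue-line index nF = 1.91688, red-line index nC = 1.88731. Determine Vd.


Abbe number formula: Vd = (nd - 1) / (nF - nC)
  nd - 1 = 1.89609 - 1 = 0.89609
  nF - nC = 1.91688 - 1.88731 = 0.02957
  Vd = 0.89609 / 0.02957 = 30.3

30.3


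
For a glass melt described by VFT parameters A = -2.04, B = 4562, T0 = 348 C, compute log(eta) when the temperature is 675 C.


VFT equation: log(eta) = A + B / (T - T0)
  T - T0 = 675 - 348 = 327
  B / (T - T0) = 4562 / 327 = 13.951
  log(eta) = -2.04 + 13.951 = 11.911

11.911


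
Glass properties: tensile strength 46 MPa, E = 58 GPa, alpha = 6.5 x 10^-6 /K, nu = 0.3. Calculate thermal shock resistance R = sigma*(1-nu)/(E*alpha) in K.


Thermal shock resistance: R = sigma * (1 - nu) / (E * alpha)
  Numerator = 46 * (1 - 0.3) = 32.2
  Denominator = 58 * 1000 * (6.5 x 10^-6) = 0.377
  R = 32.2 / 0.377 = 85.4 K

85.4 K


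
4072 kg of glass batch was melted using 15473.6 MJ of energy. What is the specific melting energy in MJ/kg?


Rearrange E = m * s for s:
  s = E / m
  s = 15473.6 / 4072 = 3.8 MJ/kg

3.8 MJ/kg


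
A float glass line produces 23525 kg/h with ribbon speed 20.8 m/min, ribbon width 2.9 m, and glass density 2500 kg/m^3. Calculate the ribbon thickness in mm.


Ribbon cross-section from mass balance:
  Volume rate = throughput / density = 23525 / 2500 = 9.41 m^3/h
  thickness = volume rate / (speed * 60 * width), i.e.
  thickness = throughput / (60 * speed * width * density) * 1000
  thickness = 23525 / (60 * 20.8 * 2.9 * 2500) * 1000 = 2.6 mm

2.6 mm


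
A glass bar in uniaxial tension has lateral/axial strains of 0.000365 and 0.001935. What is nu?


Poisson's ratio: nu = lateral strain / axial strain
  nu = 0.000365 / 0.001935 = 0.1886

0.1886


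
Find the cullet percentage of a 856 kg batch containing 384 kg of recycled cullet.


Cullet ratio = (cullet mass / total batch mass) * 100
  Ratio = 384 / 856 * 100 = 44.86%

44.86%


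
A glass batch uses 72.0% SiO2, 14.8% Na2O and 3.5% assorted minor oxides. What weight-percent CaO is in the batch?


Pieces sum to 100%:
  CaO = 100 - (SiO2 + Na2O + others)
  CaO = 100 - (72.0 + 14.8 + 3.5) = 9.7%

9.7%


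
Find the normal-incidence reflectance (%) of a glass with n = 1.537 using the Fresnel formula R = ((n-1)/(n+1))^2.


Fresnel reflectance at normal incidence:
  R = ((n - 1)/(n + 1))^2
  (n - 1)/(n + 1) = (1.537 - 1)/(1.537 + 1) = 0.211667
  R = 0.211667^2 = 0.0448029
  R(%) = 0.0448029 * 100 = 4.48%

4.48%


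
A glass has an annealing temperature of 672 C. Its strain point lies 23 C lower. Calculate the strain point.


Strain point = annealing point - difference:
  T_strain = 672 - 23 = 649 C

649 C


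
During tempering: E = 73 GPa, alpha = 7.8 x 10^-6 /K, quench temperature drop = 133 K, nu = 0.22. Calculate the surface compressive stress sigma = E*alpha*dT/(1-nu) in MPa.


Tempering stress: sigma = E * alpha * dT / (1 - nu)
  E (MPa) = 73 * 1000 = 73000
  Numerator = 73000 * (7.8 x 10^-6) * 133 = 75.7302
  Denominator = 1 - 0.22 = 0.78
  sigma = 75.7302 / 0.78 = 97.1 MPa

97.1 MPa


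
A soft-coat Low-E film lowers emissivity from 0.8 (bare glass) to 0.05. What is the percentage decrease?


Percentage reduction = (1 - coated/uncoated) * 100
  Ratio = 0.05 / 0.8 = 0.0625
  Reduction = (1 - 0.0625) * 100 = 93.8%

93.8%


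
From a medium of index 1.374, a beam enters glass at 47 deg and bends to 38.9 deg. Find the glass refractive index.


Apply Snell's law: n1 * sin(theta1) = n2 * sin(theta2)
  n2 = n1 * sin(theta1) / sin(theta2)
  sin(47) = 0.731354
  sin(38.9) = 0.627963
  n2 = 1.374 * 0.731354 / 0.627963 = 1.6002

1.6002


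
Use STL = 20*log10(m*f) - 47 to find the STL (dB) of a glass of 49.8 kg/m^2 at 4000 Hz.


Mass law: STL = 20 * log10(m * f) - 47
  m * f = 49.8 * 4000 = 199200
  log10(199200) = 5.29929
  STL = 20 * 5.29929 - 47 = 105.9858 - 47 = 59.0 dB

59.0 dB


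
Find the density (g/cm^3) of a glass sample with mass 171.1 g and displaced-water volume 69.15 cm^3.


Use the definition of density:
  rho = mass / volume
  rho = 171.1 / 69.15 = 2.474 g/cm^3

2.474 g/cm^3


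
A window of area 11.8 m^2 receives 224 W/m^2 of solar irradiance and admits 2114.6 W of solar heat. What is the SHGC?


Rearrange Q = Area * SHGC * Irradiance:
  SHGC = Q / (Area * Irradiance)
  SHGC = 2114.6 / (11.8 * 224) = 0.8

0.8


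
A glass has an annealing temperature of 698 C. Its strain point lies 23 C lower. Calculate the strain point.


Strain point = annealing point - difference:
  T_strain = 698 - 23 = 675 C

675 C


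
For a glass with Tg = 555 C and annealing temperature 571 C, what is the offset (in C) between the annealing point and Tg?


Offset = T_anneal - Tg:
  offset = 571 - 555 = 16 C

16 C


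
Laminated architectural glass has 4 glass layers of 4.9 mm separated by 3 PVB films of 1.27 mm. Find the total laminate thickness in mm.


Total thickness = glass contribution + PVB contribution
  Glass: 4 * 4.9 = 19.6 mm
  PVB: 3 * 1.27 = 3.81 mm
  Total = 19.6 + 3.81 = 23.41 mm

23.41 mm


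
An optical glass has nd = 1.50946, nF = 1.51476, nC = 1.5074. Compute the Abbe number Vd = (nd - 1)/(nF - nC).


Abbe number formula: Vd = (nd - 1) / (nF - nC)
  nd - 1 = 1.50946 - 1 = 0.50946
  nF - nC = 1.51476 - 1.5074 = 0.00736
  Vd = 0.50946 / 0.00736 = 69.22

69.22
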